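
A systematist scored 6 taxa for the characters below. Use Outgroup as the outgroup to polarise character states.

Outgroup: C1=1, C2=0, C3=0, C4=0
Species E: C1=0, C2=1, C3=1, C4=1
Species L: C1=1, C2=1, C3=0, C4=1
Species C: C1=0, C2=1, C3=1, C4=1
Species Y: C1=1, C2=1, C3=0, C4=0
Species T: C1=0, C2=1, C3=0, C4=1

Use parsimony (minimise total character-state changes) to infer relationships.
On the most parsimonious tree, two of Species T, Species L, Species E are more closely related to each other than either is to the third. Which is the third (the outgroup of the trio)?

Species L

Character polarity is set by the outgroup: the derived state is whichever differs from the outgroup's state, so for C1 the derived state is '0', and for the remaining characters it is '1'.
Only Species C, Species E, and Species T show the derived state '0' for C1, supporting them as a clade.
C2 (derived state '1') is shared by all ingroup taxa — unites the whole ingroup.
Only Species C and Species E show the derived state '1' for C3, supporting them as a clade.
C4 (derived state '1') is shared by Species C, Species E, Species L, and Species T — a synapomorphy uniting that clade.
Most parsimonious ingroup topology: ((((Species E,Species C),Species T),Species L),Species Y).
Species T and Species E share a more recent common ancestor with each other than either does with Species L, so Species L is the least closely related of the three.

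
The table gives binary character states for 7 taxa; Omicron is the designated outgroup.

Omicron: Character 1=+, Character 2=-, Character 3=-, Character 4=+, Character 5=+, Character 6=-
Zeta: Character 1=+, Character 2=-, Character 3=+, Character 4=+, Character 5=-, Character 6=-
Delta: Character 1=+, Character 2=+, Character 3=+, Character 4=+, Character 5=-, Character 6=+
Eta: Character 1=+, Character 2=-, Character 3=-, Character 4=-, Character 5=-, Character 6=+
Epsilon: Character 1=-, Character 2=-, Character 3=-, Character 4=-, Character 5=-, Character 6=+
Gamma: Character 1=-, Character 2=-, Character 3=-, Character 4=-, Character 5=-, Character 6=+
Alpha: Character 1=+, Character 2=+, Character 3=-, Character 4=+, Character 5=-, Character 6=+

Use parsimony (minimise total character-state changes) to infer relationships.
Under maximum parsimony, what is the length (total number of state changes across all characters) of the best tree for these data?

Character polarity is set by the outgroup: the derived state is whichever differs from the outgroup's state, so for Character 1, Character 4, Character 5 the derived state is '-', and for the remaining characters it is '+'.
Only Epsilon and Gamma show the derived state '-' for Character 1, supporting them as a clade.
Character 2 (derived state '+') is shared by Alpha and Delta — a synapomorphy uniting that clade.
Character 3 (state '+') occurs in Delta and Zeta but conflicts with the nesting implied by the other characters — most parsimoniously interpreted as homoplasy.
Character 4: derived state '-' in Epsilon, Eta, and Gamma only — synapomorphy for {Epsilon, Eta, Gamma}.
All ingroup taxa share the derived state '-' for Character 5; it defines the ingroup but does not resolve relationships within it.
Character 6 (derived state '+') is shared by Alpha, Delta, Epsilon, Eta, and Gamma — a synapomorphy uniting that clade.
Most parsimonious ingroup topology: (Zeta,((Delta,Alpha),(Eta,(Epsilon,Gamma)))).
Changes per character on this tree: Character 1: 1; Character 2: 1; Character 3: 2; Character 4: 1; Character 5: 1; Character 6: 1.
Total = 7.

7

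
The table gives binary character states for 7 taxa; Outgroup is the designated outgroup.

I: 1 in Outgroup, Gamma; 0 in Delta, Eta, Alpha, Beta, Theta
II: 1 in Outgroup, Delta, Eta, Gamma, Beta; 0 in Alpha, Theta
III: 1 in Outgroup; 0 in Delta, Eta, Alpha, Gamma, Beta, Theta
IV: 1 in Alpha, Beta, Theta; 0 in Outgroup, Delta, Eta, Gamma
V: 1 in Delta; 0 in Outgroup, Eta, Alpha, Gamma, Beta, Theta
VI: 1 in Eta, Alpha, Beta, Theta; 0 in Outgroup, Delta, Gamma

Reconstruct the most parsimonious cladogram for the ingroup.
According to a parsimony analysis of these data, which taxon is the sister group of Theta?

Character polarity is set by the outgroup: the derived state is whichever differs from the outgroup's state, so for I, II, III the derived state is '0', and for the remaining characters it is '1'.
I: derived state '0' in Alpha, Beta, Delta, Eta, and Theta only — synapomorphy for {Alpha, Beta, Delta, Eta, Theta}.
Only Alpha and Theta show the derived state '0' for II, supporting them as a clade.
All ingroup taxa share the derived state '0' for III; it defines the ingroup but does not resolve relationships within it.
IV (derived state '1') is shared by Alpha, Beta, and Theta — a synapomorphy uniting that clade.
V: derived state '1' in Delta only — an autapomorphy, so it tells us nothing about relationships among taxa.
VI (derived state '1') is shared by Alpha, Beta, Eta, and Theta — a synapomorphy uniting that clade.
Most parsimonious ingroup topology: ((Delta,(Eta,((Alpha,Theta),Beta))),Gamma).
Theta and Alpha form a cherry on this tree, so they are sister taxa.

Alpha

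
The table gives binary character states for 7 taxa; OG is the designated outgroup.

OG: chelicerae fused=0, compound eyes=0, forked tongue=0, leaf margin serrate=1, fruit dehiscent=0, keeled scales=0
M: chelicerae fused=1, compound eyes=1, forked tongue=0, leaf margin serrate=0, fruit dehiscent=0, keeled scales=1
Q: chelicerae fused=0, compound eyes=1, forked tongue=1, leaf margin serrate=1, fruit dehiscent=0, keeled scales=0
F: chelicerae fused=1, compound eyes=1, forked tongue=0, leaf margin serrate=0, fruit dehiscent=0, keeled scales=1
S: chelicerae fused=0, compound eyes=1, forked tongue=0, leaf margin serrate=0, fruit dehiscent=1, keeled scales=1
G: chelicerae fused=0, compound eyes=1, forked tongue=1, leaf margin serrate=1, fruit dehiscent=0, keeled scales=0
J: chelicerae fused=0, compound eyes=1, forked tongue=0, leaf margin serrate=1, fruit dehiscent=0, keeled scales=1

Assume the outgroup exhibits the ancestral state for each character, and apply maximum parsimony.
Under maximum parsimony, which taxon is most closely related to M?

Character polarity is set by the outgroup: the derived state is whichever differs from the outgroup's state, so for leaf margin serrate the derived state is '0', and for the remaining characters it is '1'.
chelicerae fused: derived state '1' in F and M only — synapomorphy for {F, M}.
compound eyes (derived state '1') is shared by all ingroup taxa — unites the whole ingroup.
Only G and Q show the derived state '1' for forked tongue, supporting them as a clade.
leaf margin serrate (derived state '0') is shared by F, M, and S — a synapomorphy uniting that clade.
fruit dehiscent (derived state '1') is unique to S (autapomorphy; uninformative for grouping).
Only F, J, M, and S show the derived state '1' for keeled scales, supporting them as a clade.
Most parsimonious ingroup topology: ((((M,F),S),J),(Q,G)).
M and F form a cherry on this tree, so they are sister taxa.

F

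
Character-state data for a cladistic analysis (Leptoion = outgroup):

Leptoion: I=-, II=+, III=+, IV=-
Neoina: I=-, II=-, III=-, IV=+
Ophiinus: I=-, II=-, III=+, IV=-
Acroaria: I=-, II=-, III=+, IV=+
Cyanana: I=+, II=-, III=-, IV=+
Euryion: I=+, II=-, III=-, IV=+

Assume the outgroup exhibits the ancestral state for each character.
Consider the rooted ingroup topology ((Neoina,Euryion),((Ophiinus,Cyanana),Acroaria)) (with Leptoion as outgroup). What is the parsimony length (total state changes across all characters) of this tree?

7

Map each character onto ((Neoina,Euryion),((Ophiinus,Cyanana),Acroaria)) (rooted by Leptoion) and count the minimum state changes it requires (Fitch parsimony):
I: 2; II: 1; III: 2; IV: 2.
Total tree length = 7.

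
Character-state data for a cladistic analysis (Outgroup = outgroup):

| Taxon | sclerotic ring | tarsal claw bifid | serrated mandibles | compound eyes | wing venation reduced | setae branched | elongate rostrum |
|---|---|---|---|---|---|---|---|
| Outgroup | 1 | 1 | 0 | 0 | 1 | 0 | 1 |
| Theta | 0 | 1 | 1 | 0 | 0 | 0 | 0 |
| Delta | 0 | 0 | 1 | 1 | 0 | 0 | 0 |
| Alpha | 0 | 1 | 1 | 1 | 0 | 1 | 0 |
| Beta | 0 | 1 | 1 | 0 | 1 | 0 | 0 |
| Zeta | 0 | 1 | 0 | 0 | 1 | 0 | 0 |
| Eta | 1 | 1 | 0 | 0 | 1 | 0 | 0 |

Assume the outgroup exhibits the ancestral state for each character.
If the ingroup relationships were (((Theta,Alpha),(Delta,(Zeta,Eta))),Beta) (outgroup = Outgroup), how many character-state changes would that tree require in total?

11

Map each character onto (((Theta,Alpha),(Delta,(Zeta,Eta))),Beta) (rooted by Outgroup) and count the minimum state changes it requires (Fitch parsimony):
sclerotic ring: 2; tarsal claw bifid: 1; serrated mandibles: 2; compound eyes: 2; wing venation reduced: 2; setae branched: 1; elongate rostrum: 1.
Total tree length = 11.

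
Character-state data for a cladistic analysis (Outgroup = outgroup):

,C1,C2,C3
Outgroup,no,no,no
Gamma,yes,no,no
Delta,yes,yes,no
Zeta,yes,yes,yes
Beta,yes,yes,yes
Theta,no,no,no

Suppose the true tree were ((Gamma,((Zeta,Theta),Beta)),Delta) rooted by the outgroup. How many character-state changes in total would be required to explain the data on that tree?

7

Map each character onto ((Gamma,((Zeta,Theta),Beta)),Delta) (rooted by Outgroup) and count the minimum state changes it requires (Fitch parsimony):
C1: 2; C2: 3; C3: 2.
Total tree length = 7.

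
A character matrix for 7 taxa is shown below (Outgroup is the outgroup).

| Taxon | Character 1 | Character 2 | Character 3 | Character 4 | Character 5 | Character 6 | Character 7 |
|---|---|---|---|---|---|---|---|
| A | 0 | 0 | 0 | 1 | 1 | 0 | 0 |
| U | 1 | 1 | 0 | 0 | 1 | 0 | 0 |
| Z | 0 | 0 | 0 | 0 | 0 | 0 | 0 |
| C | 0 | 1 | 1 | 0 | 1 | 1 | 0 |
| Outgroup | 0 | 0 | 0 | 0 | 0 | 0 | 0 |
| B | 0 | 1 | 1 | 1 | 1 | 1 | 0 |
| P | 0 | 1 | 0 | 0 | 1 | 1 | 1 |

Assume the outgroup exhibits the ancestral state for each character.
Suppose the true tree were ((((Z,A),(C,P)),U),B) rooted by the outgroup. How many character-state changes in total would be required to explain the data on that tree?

12

Map each character onto ((((Z,A),(C,P)),U),B) (rooted by Outgroup) and count the minimum state changes it requires (Fitch parsimony):
Character 1: 1; Character 2: 2; Character 3: 2; Character 4: 2; Character 5: 2; Character 6: 2; Character 7: 1.
Total tree length = 12.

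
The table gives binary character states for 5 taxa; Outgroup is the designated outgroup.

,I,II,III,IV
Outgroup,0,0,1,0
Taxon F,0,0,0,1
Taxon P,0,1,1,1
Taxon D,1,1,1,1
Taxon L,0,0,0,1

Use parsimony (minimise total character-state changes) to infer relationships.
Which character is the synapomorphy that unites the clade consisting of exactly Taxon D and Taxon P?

II

Character polarity is set by the outgroup: the derived state is whichever differs from the outgroup's state, so for III the derived state is '0', and for the remaining characters it is '1'.
I (derived state '1') is unique to Taxon D (autapomorphy; uninformative for grouping).
II: derived state '1' in Taxon D and Taxon P only — synapomorphy for {Taxon D, Taxon P}.
III: derived state '0' in Taxon F and Taxon L only — synapomorphy for {Taxon F, Taxon L}.
All ingroup taxa share the derived state '1' for IV; it defines the ingroup but does not resolve relationships within it.
Most parsimonious ingroup topology: ((Taxon F,Taxon L),(Taxon P,Taxon D)).
The clade {Taxon D, Taxon P} is supported by II: its derived state '1' occurs in exactly those taxa and in no other taxon (including the outgroup).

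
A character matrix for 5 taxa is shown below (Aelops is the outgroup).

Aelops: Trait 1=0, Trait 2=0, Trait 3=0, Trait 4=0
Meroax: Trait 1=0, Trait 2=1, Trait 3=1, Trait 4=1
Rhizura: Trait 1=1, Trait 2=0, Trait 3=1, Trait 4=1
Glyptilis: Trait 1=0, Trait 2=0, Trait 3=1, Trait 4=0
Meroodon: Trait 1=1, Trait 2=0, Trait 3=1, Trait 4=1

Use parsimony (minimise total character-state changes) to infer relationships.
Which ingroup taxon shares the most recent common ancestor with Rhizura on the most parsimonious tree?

The outgroup has state '0' for every character, so '1' is the derived state throughout.
Trait 1 (derived state '1') is shared by Meroodon and Rhizura — a synapomorphy uniting that clade.
Trait 2: derived state '1' in Meroax only — an autapomorphy, so it tells us nothing about relationships among taxa.
Trait 3 (derived state '1') is shared by all ingroup taxa — unites the whole ingroup.
Trait 4 (derived state '1') is shared by Meroax, Meroodon, and Rhizura — a synapomorphy uniting that clade.
Most parsimonious ingroup topology: ((Meroax,(Rhizura,Meroodon)),Glyptilis).
Rhizura and Meroodon form a cherry on this tree, so they are sister taxa.

Meroodon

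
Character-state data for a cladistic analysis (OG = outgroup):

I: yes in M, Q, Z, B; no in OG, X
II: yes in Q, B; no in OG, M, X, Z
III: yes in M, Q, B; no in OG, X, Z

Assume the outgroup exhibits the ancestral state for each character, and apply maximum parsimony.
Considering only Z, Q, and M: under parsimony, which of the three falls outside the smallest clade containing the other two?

Z

The outgroup has state 'no' for every character, so 'yes' is the derived state throughout.
Only B, M, Q, and Z show the derived state 'yes' for I, supporting them as a clade.
II (derived state 'yes') is shared by B and Q — a synapomorphy uniting that clade.
III (derived state 'yes') is shared by B, M, and Q — a synapomorphy uniting that clade.
Most parsimonious ingroup topology: (((M,(Q,B)),Z),X).
M and Q share a more recent common ancestor with each other than either does with Z, so Z is the least closely related of the three.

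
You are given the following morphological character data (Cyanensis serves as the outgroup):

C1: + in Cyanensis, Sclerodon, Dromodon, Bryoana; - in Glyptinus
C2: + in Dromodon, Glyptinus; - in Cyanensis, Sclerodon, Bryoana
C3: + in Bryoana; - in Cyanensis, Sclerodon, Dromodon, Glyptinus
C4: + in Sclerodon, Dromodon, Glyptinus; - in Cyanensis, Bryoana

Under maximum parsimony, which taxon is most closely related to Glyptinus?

Character polarity is set by the outgroup: the derived state is whichever differs from the outgroup's state, so for C1 the derived state is '-', and for the remaining characters it is '+'.
C1: derived state '-' in Glyptinus only — an autapomorphy, so it tells us nothing about relationships among taxa.
Only Dromodon and Glyptinus show the derived state '+' for C2, supporting them as a clade.
C3 (derived state '+') is unique to Bryoana (autapomorphy; uninformative for grouping).
C4: derived state '+' in Dromodon, Glyptinus, and Sclerodon only — synapomorphy for {Dromodon, Glyptinus, Sclerodon}.
Most parsimonious ingroup topology: ((Sclerodon,(Dromodon,Glyptinus)),Bryoana).
Glyptinus and Dromodon form a cherry on this tree, so they are sister taxa.

Dromodon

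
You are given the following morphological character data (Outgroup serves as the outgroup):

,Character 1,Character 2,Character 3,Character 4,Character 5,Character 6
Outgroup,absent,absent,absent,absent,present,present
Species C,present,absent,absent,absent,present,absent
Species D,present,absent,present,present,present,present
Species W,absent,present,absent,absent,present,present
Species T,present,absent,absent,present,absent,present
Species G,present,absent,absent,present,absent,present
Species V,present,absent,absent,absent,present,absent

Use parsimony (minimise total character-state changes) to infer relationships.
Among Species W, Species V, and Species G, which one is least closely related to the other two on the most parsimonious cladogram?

Character polarity is set by the outgroup: the derived state is whichever differs from the outgroup's state, so for Character 5, Character 6 the derived state is 'absent', and for the remaining characters it is 'present'.
Character 1: derived state 'present' in Species C, Species D, Species G, Species T, and Species V only — synapomorphy for {Species C, Species D, Species G, Species T, Species V}.
Character 2 (derived state 'present') is unique to Species W (autapomorphy; uninformative for grouping).
Character 3 (derived state 'present') is unique to Species D (autapomorphy; uninformative for grouping).
Only Species D, Species G, and Species T show the derived state 'present' for Character 4, supporting them as a clade.
Character 5: derived state 'absent' in Species G and Species T only — synapomorphy for {Species G, Species T}.
Only Species C and Species V show the derived state 'absent' for Character 6, supporting them as a clade.
Most parsimonious ingroup topology: (((Species C,Species V),(Species D,(Species T,Species G))),Species W).
Species G and Species V share a more recent common ancestor with each other than either does with Species W, so Species W is the least closely related of the three.

Species W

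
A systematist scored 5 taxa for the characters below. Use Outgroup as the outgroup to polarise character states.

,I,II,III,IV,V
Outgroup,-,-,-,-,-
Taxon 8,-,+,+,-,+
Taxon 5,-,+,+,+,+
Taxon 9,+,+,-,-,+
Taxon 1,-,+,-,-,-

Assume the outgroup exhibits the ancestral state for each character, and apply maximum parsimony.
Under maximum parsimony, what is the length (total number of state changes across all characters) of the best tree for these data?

The outgroup has state '-' for every character, so '+' is the derived state throughout.
I (derived state '+') is unique to Taxon 9 (autapomorphy; uninformative for grouping).
All ingroup taxa share the derived state '+' for II; it defines the ingroup but does not resolve relationships within it.
III (derived state '+') is shared by Taxon 5 and Taxon 8 — a synapomorphy uniting that clade.
IV (derived state '+') is unique to Taxon 5 (autapomorphy; uninformative for grouping).
V (derived state '+') is shared by Taxon 5, Taxon 8, and Taxon 9 — a synapomorphy uniting that clade.
Most parsimonious ingroup topology: (((Taxon 8,Taxon 5),Taxon 9),Taxon 1).
Changes per character on this tree: I: 1; II: 1; III: 1; IV: 1; V: 1.
Total = 5.

5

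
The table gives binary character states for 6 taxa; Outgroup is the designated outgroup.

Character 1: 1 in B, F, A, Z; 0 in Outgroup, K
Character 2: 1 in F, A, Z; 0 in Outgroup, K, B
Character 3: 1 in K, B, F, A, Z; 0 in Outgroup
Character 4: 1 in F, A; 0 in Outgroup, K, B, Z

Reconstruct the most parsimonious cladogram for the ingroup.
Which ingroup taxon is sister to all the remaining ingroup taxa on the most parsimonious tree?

The outgroup has state '0' for every character, so '1' is the derived state throughout.
Only A, B, F, and Z show the derived state '1' for Character 1, supporting them as a clade.
Character 2: derived state '1' in A, F, and Z only — synapomorphy for {A, F, Z}.
All ingroup taxa share the derived state '1' for Character 3; it defines the ingroup but does not resolve relationships within it.
Only A and F show the derived state '1' for Character 4, supporting them as a clade.
Most parsimonious ingroup topology: (K,(B,((F,A),Z))).
K is sister to the clade containing all other ingroup taxa, so it is the earliest-diverging (most basal) ingroup lineage.

K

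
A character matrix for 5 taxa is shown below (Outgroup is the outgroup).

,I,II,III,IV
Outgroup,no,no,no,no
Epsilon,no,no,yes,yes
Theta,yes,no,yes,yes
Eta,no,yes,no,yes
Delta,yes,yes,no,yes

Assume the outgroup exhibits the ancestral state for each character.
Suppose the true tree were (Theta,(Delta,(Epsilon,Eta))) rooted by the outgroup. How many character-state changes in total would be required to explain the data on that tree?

Map each character onto (Theta,(Delta,(Epsilon,Eta))) (rooted by Outgroup) and count the minimum state changes it requires (Fitch parsimony):
I: 2; II: 2; III: 2; IV: 1.
Total tree length = 7.

7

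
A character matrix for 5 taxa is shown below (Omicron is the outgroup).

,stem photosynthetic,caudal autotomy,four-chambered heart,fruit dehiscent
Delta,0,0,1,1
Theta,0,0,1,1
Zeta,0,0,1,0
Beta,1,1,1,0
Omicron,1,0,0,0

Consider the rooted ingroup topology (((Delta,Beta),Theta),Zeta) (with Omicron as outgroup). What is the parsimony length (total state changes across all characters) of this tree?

Map each character onto (((Delta,Beta),Theta),Zeta) (rooted by Omicron) and count the minimum state changes it requires (Fitch parsimony):
stem photosynthetic: 2; caudal autotomy: 1; four-chambered heart: 1; fruit dehiscent: 2.
Total tree length = 6.

6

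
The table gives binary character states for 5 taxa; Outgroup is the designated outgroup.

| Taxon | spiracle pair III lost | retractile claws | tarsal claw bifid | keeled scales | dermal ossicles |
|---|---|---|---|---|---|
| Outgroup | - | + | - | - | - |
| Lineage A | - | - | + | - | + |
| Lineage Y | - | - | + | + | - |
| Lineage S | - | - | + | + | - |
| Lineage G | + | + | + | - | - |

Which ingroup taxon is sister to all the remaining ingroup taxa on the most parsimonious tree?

Lineage G

Character polarity is set by the outgroup: the derived state is whichever differs from the outgroup's state, so for retractile claws the derived state is '-', and for the remaining characters it is '+'.
spiracle pair III lost (derived state '+') is unique to Lineage G (autapomorphy; uninformative for grouping).
retractile claws: derived state '-' in Lineage A, Lineage S, and Lineage Y only — synapomorphy for {Lineage A, Lineage S, Lineage Y}.
tarsal claw bifid (derived state '+') is shared by all ingroup taxa — unites the whole ingroup.
keeled scales: derived state '+' in Lineage S and Lineage Y only — synapomorphy for {Lineage S, Lineage Y}.
dermal ossicles: derived state '+' in Lineage A only — an autapomorphy, so it tells us nothing about relationships among taxa.
Most parsimonious ingroup topology: ((Lineage A,(Lineage Y,Lineage S)),Lineage G).
Lineage G is sister to the clade containing all other ingroup taxa, so it is the earliest-diverging (most basal) ingroup lineage.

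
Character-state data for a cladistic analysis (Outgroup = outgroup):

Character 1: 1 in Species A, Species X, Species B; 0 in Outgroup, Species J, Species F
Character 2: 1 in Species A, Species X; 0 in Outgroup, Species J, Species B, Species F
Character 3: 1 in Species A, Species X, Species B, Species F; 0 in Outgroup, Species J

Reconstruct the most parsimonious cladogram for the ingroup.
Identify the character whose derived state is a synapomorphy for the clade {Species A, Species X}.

The outgroup has state '0' for every character, so '1' is the derived state throughout.
Character 1 (derived state '1') is shared by Species A, Species B, and Species X — a synapomorphy uniting that clade.
Only Species A and Species X show the derived state '1' for Character 2, supporting them as a clade.
Only Species A, Species B, Species F, and Species X show the derived state '1' for Character 3, supporting them as a clade.
Most parsimonious ingroup topology: ((((Species A,Species X),Species B),Species F),Species J).
The clade {Species A, Species X} is supported by Character 2: its derived state '1' occurs in exactly those taxa and in no other taxon (including the outgroup).

Character 2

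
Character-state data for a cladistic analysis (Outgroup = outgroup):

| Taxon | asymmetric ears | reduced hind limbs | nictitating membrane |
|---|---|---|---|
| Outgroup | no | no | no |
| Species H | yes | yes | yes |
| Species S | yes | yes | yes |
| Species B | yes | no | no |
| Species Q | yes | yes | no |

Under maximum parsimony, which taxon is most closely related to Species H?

The outgroup has state 'no' for every character, so 'yes' is the derived state throughout.
asymmetric ears (derived state 'yes') is shared by all ingroup taxa — unites the whole ingroup.
reduced hind limbs (derived state 'yes') is shared by Species H, Species Q, and Species S — a synapomorphy uniting that clade.
nictitating membrane (derived state 'yes') is shared by Species H and Species S — a synapomorphy uniting that clade.
Most parsimonious ingroup topology: (((Species H,Species S),Species Q),Species B).
Species H and Species S form a cherry on this tree, so they are sister taxa.

Species S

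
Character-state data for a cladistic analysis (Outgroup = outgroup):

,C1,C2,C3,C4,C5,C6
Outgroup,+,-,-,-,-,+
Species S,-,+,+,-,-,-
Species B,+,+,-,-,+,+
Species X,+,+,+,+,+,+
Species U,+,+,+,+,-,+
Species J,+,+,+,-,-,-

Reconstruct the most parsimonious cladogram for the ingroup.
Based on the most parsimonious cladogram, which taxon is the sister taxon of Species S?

Species J

Character polarity is set by the outgroup: the derived state is whichever differs from the outgroup's state, so for C1, C6 the derived state is '-', and for the remaining characters it is '+'.
C1 (derived state '-') is unique to Species S (autapomorphy; uninformative for grouping).
All ingroup taxa share the derived state '+' for C2; it defines the ingroup but does not resolve relationships within it.
C3 (derived state '+') is shared by Species J, Species S, Species U, and Species X — a synapomorphy uniting that clade.
C4: derived state '+' in Species U and Species X only — synapomorphy for {Species U, Species X}.
C5 groups Species B and Species X, which is incompatible with the clades supported by the remaining characters; treating it as convergent (homoplasy) costs fewer steps than any alternative tree.
C6: derived state '-' in Species J and Species S only — synapomorphy for {Species J, Species S}.
Most parsimonious ingroup topology: (((Species S,Species J),(Species X,Species U)),Species B).
Species S and Species J form a cherry on this tree, so they are sister taxa.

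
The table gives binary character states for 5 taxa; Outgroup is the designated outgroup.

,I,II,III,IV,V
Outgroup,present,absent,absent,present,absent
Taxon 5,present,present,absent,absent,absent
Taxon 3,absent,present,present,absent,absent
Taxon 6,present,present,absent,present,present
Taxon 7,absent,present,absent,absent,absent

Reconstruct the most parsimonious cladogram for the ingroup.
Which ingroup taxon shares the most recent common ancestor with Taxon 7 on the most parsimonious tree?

Taxon 3

Character polarity is set by the outgroup: the derived state is whichever differs from the outgroup's state, so for I, IV the derived state is 'absent', and for the remaining characters it is 'present'.
I (derived state 'absent') is shared by Taxon 3 and Taxon 7 — a synapomorphy uniting that clade.
All ingroup taxa share the derived state 'present' for II; it defines the ingroup but does not resolve relationships within it.
III: derived state 'present' in Taxon 3 only — an autapomorphy, so it tells us nothing about relationships among taxa.
Only Taxon 3, Taxon 5, and Taxon 7 show the derived state 'absent' for IV, supporting them as a clade.
V (derived state 'present') is unique to Taxon 6 (autapomorphy; uninformative for grouping).
Most parsimonious ingroup topology: ((Taxon 5,(Taxon 3,Taxon 7)),Taxon 6).
Taxon 7 and Taxon 3 form a cherry on this tree, so they are sister taxa.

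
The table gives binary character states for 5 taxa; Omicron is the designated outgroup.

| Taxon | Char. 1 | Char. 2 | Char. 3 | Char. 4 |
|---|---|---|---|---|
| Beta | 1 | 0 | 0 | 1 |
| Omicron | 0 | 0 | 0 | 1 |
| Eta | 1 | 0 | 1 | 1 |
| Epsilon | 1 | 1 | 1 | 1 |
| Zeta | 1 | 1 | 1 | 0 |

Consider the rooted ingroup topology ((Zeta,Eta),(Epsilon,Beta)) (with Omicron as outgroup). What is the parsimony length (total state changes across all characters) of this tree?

6

Map each character onto ((Zeta,Eta),(Epsilon,Beta)) (rooted by Omicron) and count the minimum state changes it requires (Fitch parsimony):
Char. 1: 1; Char. 2: 2; Char. 3: 2; Char. 4: 1.
Total tree length = 6.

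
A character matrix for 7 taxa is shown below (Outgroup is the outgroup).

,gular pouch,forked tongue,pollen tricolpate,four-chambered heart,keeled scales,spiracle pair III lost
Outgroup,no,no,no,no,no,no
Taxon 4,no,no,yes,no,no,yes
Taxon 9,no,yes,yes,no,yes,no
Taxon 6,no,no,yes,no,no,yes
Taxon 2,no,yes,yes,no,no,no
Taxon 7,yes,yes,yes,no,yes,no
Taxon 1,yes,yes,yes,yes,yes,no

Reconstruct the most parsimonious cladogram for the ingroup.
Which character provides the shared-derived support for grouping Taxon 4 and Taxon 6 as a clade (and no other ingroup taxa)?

The outgroup has state 'no' for every character, so 'yes' is the derived state throughout.
gular pouch: derived state 'yes' in Taxon 1 and Taxon 7 only — synapomorphy for {Taxon 1, Taxon 7}.
forked tongue: derived state 'yes' in Taxon 1, Taxon 2, Taxon 7, and Taxon 9 only — synapomorphy for {Taxon 1, Taxon 2, Taxon 7, Taxon 9}.
pollen tricolpate (derived state 'yes') is shared by all ingroup taxa — unites the whole ingroup.
four-chambered heart (derived state 'yes') is unique to Taxon 1 (autapomorphy; uninformative for grouping).
keeled scales (derived state 'yes') is shared by Taxon 1, Taxon 7, and Taxon 9 — a synapomorphy uniting that clade.
spiracle pair III lost (derived state 'yes') is shared by Taxon 4 and Taxon 6 — a synapomorphy uniting that clade.
Most parsimonious ingroup topology: ((((Taxon 1,Taxon 7),Taxon 9),Taxon 2),(Taxon 6,Taxon 4)).
The clade {Taxon 4, Taxon 6} is supported by spiracle pair III lost: its derived state 'yes' occurs in exactly those taxa and in no other taxon (including the outgroup).

spiracle pair III lost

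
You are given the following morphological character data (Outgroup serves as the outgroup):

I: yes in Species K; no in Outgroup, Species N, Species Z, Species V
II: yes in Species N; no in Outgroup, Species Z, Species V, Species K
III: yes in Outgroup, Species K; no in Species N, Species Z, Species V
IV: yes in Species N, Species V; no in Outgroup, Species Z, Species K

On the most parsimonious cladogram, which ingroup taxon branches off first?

Character polarity is set by the outgroup: the derived state is whichever differs from the outgroup's state, so for III the derived state is 'no', and for the remaining characters it is 'yes'.
I: derived state 'yes' in Species K only — an autapomorphy, so it tells us nothing about relationships among taxa.
II: derived state 'yes' in Species N only — an autapomorphy, so it tells us nothing about relationships among taxa.
III (derived state 'no') is shared by Species N, Species V, and Species Z — a synapomorphy uniting that clade.
IV: derived state 'yes' in Species N and Species V only — synapomorphy for {Species N, Species V}.
Most parsimonious ingroup topology: (((Species N,Species V),Species Z),Species K).
Species K is sister to the clade containing all other ingroup taxa, so it is the earliest-diverging (most basal) ingroup lineage.

Species K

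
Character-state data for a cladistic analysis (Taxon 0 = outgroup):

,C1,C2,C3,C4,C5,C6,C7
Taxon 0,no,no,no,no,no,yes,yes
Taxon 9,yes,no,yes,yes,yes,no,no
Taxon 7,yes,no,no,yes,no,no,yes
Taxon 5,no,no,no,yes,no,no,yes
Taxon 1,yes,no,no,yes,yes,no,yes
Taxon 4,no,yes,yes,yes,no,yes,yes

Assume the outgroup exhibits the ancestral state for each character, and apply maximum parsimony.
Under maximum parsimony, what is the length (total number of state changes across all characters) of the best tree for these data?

8

Character polarity is set by the outgroup: the derived state is whichever differs from the outgroup's state, so for C6, C7 the derived state is 'no', and for the remaining characters it is 'yes'.
C1 (derived state 'yes') is shared by Taxon 1, Taxon 7, and Taxon 9 — a synapomorphy uniting that clade.
C2: derived state 'yes' in Taxon 4 only — an autapomorphy, so it tells us nothing about relationships among taxa.
C3 (state 'yes') occurs in Taxon 4 and Taxon 9 but conflicts with the nesting implied by the other characters — most parsimoniously interpreted as homoplasy.
All ingroup taxa share the derived state 'yes' for C4; it defines the ingroup but does not resolve relationships within it.
C5: derived state 'yes' in Taxon 1 and Taxon 9 only — synapomorphy for {Taxon 1, Taxon 9}.
C6: derived state 'no' in Taxon 1, Taxon 5, Taxon 7, and Taxon 9 only — synapomorphy for {Taxon 1, Taxon 5, Taxon 7, Taxon 9}.
C7: derived state 'no' in Taxon 9 only — an autapomorphy, so it tells us nothing about relationships among taxa.
Most parsimonious ingroup topology: ((((Taxon 9,Taxon 1),Taxon 7),Taxon 5),Taxon 4).
Changes per character on this tree: C1: 1; C2: 1; C3: 2; C4: 1; C5: 1; C6: 1; C7: 1.
Total = 8.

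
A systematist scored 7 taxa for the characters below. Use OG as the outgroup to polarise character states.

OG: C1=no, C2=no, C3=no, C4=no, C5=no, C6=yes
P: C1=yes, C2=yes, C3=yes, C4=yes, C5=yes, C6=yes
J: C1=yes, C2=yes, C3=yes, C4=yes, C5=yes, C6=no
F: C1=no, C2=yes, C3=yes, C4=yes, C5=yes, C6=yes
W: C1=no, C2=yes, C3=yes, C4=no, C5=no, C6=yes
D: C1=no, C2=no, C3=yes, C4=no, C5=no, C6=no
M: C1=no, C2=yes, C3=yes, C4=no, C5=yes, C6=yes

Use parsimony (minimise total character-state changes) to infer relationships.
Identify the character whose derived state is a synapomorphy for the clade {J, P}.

Character polarity is set by the outgroup: the derived state is whichever differs from the outgroup's state, so for C6 the derived state is 'no', and for the remaining characters it is 'yes'.
C1: derived state 'yes' in J and P only — synapomorphy for {J, P}.
C2: derived state 'yes' in F, J, M, P, and W only — synapomorphy for {F, J, M, P, W}.
All ingroup taxa share the derived state 'yes' for C3; it defines the ingroup but does not resolve relationships within it.
C4: derived state 'yes' in F, J, and P only — synapomorphy for {F, J, P}.
C5: derived state 'yes' in F, J, M, and P only — synapomorphy for {F, J, M, P}.
C6 (state 'no') occurs in D and J but conflicts with the nesting implied by the other characters — most parsimoniously interpreted as homoplasy.
Most parsimonious ingroup topology: (((((P,J),F),M),W),D).
The clade {J, P} is supported by C1: its derived state 'yes' occurs in exactly those taxa and in no other taxon (including the outgroup).

C1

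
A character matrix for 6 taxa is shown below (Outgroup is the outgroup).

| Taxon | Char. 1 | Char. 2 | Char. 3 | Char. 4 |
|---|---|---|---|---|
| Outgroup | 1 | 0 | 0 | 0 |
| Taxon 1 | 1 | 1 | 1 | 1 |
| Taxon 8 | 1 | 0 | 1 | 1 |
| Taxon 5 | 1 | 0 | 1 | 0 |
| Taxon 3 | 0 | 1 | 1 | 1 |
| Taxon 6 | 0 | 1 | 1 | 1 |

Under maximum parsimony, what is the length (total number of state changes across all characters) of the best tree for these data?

4

Character polarity is set by the outgroup: the derived state is whichever differs from the outgroup's state, so for Char. 1 the derived state is '0', and for the remaining characters it is '1'.
Char. 1: derived state '0' in Taxon 3 and Taxon 6 only — synapomorphy for {Taxon 3, Taxon 6}.
Char. 2: derived state '1' in Taxon 1, Taxon 3, and Taxon 6 only — synapomorphy for {Taxon 1, Taxon 3, Taxon 6}.
All ingroup taxa share the derived state '1' for Char. 3; it defines the ingroup but does not resolve relationships within it.
Only Taxon 1, Taxon 3, Taxon 6, and Taxon 8 show the derived state '1' for Char. 4, supporting them as a clade.
Most parsimonious ingroup topology: (((Taxon 1,(Taxon 3,Taxon 6)),Taxon 8),Taxon 5).
Changes per character on this tree: Char. 1: 1; Char. 2: 1; Char. 3: 1; Char. 4: 1.
Total = 4.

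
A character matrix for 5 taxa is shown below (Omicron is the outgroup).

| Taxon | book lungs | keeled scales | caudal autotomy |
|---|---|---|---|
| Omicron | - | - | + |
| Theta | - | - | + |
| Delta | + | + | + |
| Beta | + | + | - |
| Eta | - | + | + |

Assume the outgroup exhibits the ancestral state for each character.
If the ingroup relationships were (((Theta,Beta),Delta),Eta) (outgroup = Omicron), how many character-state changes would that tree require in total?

5

Map each character onto (((Theta,Beta),Delta),Eta) (rooted by Omicron) and count the minimum state changes it requires (Fitch parsimony):
book lungs: 2; keeled scales: 2; caudal autotomy: 1.
Total tree length = 5.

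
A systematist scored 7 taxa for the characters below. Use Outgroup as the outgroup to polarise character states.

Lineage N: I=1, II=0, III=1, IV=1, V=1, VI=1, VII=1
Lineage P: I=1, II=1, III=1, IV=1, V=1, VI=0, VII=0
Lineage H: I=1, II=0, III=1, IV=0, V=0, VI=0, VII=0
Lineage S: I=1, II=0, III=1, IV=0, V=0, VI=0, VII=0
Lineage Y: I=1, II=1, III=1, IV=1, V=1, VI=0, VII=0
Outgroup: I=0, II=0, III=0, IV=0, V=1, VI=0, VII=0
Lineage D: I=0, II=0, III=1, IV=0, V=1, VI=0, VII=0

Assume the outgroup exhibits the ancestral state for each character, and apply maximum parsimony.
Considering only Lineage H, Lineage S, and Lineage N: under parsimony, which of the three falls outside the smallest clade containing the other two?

Character polarity is set by the outgroup: the derived state is whichever differs from the outgroup's state, so for V the derived state is '0', and for the remaining characters it is '1'.
I (derived state '1') is shared by Lineage H, Lineage N, Lineage P, Lineage S, and Lineage Y — a synapomorphy uniting that clade.
II (derived state '1') is shared by Lineage P and Lineage Y — a synapomorphy uniting that clade.
All ingroup taxa share the derived state '1' for III; it defines the ingroup but does not resolve relationships within it.
Only Lineage N, Lineage P, and Lineage Y show the derived state '1' for IV, supporting them as a clade.
V: derived state '0' in Lineage H and Lineage S only — synapomorphy for {Lineage H, Lineage S}.
VI (derived state '1') is unique to Lineage N (autapomorphy; uninformative for grouping).
VII: derived state '1' in Lineage N only — an autapomorphy, so it tells us nothing about relationships among taxa.
Most parsimonious ingroup topology: (((Lineage H,Lineage S),(Lineage N,(Lineage Y,Lineage P))),Lineage D).
Lineage S and Lineage H share a more recent common ancestor with each other than either does with Lineage N, so Lineage N is the least closely related of the three.

Lineage N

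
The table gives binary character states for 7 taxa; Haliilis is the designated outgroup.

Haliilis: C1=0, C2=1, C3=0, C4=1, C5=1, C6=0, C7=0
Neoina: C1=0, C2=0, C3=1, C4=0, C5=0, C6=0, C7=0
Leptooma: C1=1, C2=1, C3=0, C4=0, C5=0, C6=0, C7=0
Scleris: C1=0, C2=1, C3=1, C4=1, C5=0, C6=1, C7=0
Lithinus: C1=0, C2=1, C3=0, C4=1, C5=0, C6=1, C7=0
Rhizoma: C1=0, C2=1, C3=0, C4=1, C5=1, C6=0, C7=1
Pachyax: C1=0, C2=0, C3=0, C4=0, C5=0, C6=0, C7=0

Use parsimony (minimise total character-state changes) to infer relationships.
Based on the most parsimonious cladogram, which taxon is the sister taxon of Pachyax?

Neoina

Character polarity is set by the outgroup: the derived state is whichever differs from the outgroup's state, so for C2, C4, C5 the derived state is '0', and for the remaining characters it is '1'.
C1: derived state '1' in Leptooma only — an autapomorphy, so it tells us nothing about relationships among taxa.
C2 (derived state '0') is shared by Neoina and Pachyax — a synapomorphy uniting that clade.
C3 (state '1') occurs in Neoina and Scleris but conflicts with the nesting implied by the other characters — most parsimoniously interpreted as homoplasy.
C4: derived state '0' in Leptooma, Neoina, and Pachyax only — synapomorphy for {Leptooma, Neoina, Pachyax}.
C5: derived state '0' in Leptooma, Lithinus, Neoina, Pachyax, and Scleris only — synapomorphy for {Leptooma, Lithinus, Neoina, Pachyax, Scleris}.
Only Lithinus and Scleris show the derived state '1' for C6, supporting them as a clade.
C7: derived state '1' in Rhizoma only — an autapomorphy, so it tells us nothing about relationships among taxa.
Most parsimonious ingroup topology: ((((Neoina,Pachyax),Leptooma),(Scleris,Lithinus)),Rhizoma).
Pachyax and Neoina form a cherry on this tree, so they are sister taxa.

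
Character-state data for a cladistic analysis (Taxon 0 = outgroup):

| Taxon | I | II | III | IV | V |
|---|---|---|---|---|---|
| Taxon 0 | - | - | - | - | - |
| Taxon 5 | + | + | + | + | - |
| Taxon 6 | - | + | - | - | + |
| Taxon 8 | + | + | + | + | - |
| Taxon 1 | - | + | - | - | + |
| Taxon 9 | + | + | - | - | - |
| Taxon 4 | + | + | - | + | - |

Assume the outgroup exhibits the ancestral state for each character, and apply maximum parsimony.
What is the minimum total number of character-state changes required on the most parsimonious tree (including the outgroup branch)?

The outgroup has state '-' for every character, so '+' is the derived state throughout.
I (derived state '+') is shared by Taxon 4, Taxon 5, Taxon 8, and Taxon 9 — a synapomorphy uniting that clade.
All ingroup taxa share the derived state '+' for II; it defines the ingroup but does not resolve relationships within it.
III: derived state '+' in Taxon 5 and Taxon 8 only — synapomorphy for {Taxon 5, Taxon 8}.
Only Taxon 4, Taxon 5, and Taxon 8 show the derived state '+' for IV, supporting them as a clade.
Only Taxon 1 and Taxon 6 show the derived state '+' for V, supporting them as a clade.
Most parsimonious ingroup topology: ((((Taxon 5,Taxon 8),Taxon 4),Taxon 9),(Taxon 6,Taxon 1)).
Changes per character on this tree: I: 1; II: 1; III: 1; IV: 1; V: 1.
Total = 5.

5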